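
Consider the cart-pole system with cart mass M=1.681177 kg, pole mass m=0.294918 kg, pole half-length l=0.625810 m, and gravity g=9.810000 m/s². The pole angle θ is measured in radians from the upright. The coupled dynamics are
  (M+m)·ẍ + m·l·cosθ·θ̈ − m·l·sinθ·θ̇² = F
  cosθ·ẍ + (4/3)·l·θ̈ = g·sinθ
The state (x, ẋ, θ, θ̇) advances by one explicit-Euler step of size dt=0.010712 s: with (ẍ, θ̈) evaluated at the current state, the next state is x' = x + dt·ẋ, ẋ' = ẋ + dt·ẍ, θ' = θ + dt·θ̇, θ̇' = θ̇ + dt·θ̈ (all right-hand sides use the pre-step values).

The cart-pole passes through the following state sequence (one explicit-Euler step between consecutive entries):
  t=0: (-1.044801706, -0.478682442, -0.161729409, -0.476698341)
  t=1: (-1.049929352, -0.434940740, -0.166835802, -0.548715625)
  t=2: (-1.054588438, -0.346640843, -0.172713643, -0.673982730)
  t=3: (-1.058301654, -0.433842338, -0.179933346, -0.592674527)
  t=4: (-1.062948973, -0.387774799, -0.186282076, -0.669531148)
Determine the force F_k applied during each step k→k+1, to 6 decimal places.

step 0→1:
  ẍ = (ẋ'−ẋ)/dt = (-0.434940740−-0.478682442)/0.010712 = 4.083430
  θ̈ = (θ̇'−θ̇)/dt = (-0.548715625−-0.476698341)/0.010712 = -6.723047
  sinθ=-0.161025, cosθ=0.986950
  F = (M+m)·ẍ + m·l·cosθ·θ̈ − m·l·sinθ·θ̇² = 8.069245 + -1.224631 − -0.006753 = 6.851368
step 1→2:
  ẍ = (ẋ'−ẋ)/dt = (-0.346640843−-0.434940740)/0.010712 = 8.243082
  θ̈ = (θ̇'−θ̇)/dt = (-0.673982730−-0.548715625)/0.010712 = -11.694091
  sinθ=-0.166063, cosθ=0.986115
  F = (M+m)·ẍ + m·l·cosθ·θ̈ − m·l·sinθ·θ̇² = 16.289114 + -2.128325 − -0.009228 = 14.170017
step 2→3:
  ẍ = (ẋ'−ẋ)/dt = (-0.433842338−-0.346640843)/0.010712 = -8.140543
  θ̈ = (θ̇'−θ̇)/dt = (-0.592674527−-0.673982730)/0.010712 = 7.590385
  sinθ=-0.171856, cosθ=0.985122
  F = (M+m)·ẍ + m·l·cosθ·θ̈ − m·l·sinθ·θ̇² = -16.086486 + 1.380059 − -0.014408 = -14.692019
step 3→4:
  ẍ = (ẋ'−ẋ)/dt = (-0.387774799−-0.433842338)/0.010712 = 4.300554
  θ̈ = (θ̇'−θ̇)/dt = (-0.669531148−-0.592674527)/0.010712 = -7.174815
  sinθ=-0.178964, cosθ=0.983856
  F = (M+m)·ẍ + m·l·cosθ·θ̈ − m·l·sinθ·θ̇² = 8.498304 + -1.302824 − -0.011602 = 7.207082

F_0 = 6.851368 N
F_1 = 14.170017 N
F_2 = -14.692019 N
F_3 = 7.207082 N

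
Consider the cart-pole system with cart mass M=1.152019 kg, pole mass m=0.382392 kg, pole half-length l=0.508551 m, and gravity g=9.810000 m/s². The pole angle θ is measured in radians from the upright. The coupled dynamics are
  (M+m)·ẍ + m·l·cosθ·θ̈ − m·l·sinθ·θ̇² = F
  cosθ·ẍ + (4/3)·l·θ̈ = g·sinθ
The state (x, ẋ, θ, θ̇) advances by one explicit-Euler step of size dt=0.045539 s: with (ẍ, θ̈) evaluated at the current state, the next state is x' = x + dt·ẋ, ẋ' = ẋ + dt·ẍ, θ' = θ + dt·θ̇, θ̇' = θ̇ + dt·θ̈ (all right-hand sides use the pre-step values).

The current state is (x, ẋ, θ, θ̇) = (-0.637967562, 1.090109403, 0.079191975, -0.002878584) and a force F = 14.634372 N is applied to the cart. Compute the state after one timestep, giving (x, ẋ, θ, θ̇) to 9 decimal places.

sinθ=0.079109227, cosθ=0.996865954
temp = (F + m·l·θ̇²·sinθ)/(M+m) = (14.634372 + 0.000000127)/1.534411 = 9.537452565
θ̈ = (g·sinθ − cosθ·temp)/(l·(4/3 − m·cos²θ/(M+m))) = -15.814363192
ẍ = temp − m·l·θ̈·cosθ/(M+m) = 11.535427702
Euler: x'=-0.637967562+0.045539·1.090109403=-0.588325070, ẋ'=1.090109403+0.045539·11.535427702=1.615421245
       θ'=0.079191975+0.045539·-0.002878584=0.079060887, θ̇'=-0.002878584+0.045539·-15.814363192=-0.723048869

(-0.588325070, 1.615421245, 0.079060887, -0.723048869)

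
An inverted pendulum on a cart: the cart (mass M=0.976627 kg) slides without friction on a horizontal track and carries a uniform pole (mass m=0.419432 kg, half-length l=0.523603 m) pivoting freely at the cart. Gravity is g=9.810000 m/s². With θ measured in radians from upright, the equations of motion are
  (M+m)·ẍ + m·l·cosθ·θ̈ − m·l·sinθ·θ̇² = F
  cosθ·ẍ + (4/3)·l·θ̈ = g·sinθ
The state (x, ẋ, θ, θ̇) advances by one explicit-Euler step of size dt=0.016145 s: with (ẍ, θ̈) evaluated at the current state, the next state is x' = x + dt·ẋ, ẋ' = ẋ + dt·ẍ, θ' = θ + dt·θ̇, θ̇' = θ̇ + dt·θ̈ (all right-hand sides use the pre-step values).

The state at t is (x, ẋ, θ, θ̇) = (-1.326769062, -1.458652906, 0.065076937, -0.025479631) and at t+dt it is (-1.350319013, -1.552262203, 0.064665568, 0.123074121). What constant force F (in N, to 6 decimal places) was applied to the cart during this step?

F = -6.077953 N

ẍ = (ẋ'−ẋ)/dt = (-1.552262203−-1.458652906)/0.016145 = -5.798036
θ̈ = (θ̇'−θ̇)/dt = (0.123074121−-0.025479631)/0.016145 = 9.201223
sinθ=0.065031, cosθ=0.997883
F = (M+m)·ẍ + m·l·cosθ·θ̈ − m·l·sinθ·θ̇² = -8.094401 + 2.016457 − 0.000009 = -6.077953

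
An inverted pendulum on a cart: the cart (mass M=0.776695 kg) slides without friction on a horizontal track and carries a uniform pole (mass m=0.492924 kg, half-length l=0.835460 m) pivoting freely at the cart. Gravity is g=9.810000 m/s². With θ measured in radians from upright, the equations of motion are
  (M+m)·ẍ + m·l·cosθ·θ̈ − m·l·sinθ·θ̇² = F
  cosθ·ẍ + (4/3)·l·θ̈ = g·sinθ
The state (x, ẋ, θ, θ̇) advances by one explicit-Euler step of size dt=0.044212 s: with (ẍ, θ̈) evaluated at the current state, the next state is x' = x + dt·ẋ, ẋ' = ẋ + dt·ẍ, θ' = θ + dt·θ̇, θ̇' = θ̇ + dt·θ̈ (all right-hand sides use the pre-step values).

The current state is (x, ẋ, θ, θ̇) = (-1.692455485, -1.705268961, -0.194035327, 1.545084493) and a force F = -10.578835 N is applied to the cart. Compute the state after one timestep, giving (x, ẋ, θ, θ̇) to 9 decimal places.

(-1.767848836, -2.193141931, -0.125724051, 1.899758341)

sinθ=-0.192820055, cosθ=0.981234134
temp = (F + m·l·θ̇²·sinθ)/(M+m) = (-10.578835 + -0.189566807)/1.269619 = -8.481601021
θ̈ = (g·sinθ − cosθ·temp)/(l·(4/3 − m·cos²θ/(M+m))) = 8.022117264
ẍ = temp − m·l·θ̈·cosθ/(M+m) = -11.034854112
Euler: x'=-1.692455485+0.044212·-1.705268961=-1.767848836, ẋ'=-1.705268961+0.044212·-11.034854112=-2.193141931
       θ'=-0.194035327+0.044212·1.545084493=-0.125724051, θ̇'=1.545084493+0.044212·8.022117264=1.899758341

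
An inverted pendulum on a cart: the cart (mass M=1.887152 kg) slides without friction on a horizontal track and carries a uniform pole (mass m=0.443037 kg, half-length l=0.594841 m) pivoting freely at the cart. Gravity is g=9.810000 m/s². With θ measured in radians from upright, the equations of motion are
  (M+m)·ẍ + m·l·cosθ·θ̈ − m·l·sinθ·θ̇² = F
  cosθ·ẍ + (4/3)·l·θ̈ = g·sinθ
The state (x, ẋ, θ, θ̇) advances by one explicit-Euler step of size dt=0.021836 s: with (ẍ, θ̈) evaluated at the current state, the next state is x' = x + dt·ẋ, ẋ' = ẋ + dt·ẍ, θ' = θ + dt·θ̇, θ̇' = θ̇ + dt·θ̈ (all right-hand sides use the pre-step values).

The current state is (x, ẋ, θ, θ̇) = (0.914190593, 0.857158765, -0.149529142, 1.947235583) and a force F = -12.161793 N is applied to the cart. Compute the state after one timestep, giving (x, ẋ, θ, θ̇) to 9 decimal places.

sinθ=-0.148972545, cosθ=0.988841332
temp = (F + m·l·θ̇²·sinθ)/(M+m) = (-12.161793 + -0.148862094)/2.330189 = -5.283114414
θ̈ = (g·sinθ − cosθ·temp)/(l·(4/3 − m·cos²θ/(M+m))) = 5.512894353
ẍ = temp − m·l·θ̈·cosθ/(M+m) = -5.899646987
Euler: x'=0.914190593+0.021836·0.857158765=0.932907512, ẋ'=0.857158765+0.021836·-5.899646987=0.728334073
       θ'=-0.149529142+0.021836·1.947235583=-0.107009306, θ̇'=1.947235583+0.021836·5.512894353=2.067615144

(0.932907512, 0.728334073, -0.107009306, 2.067615144)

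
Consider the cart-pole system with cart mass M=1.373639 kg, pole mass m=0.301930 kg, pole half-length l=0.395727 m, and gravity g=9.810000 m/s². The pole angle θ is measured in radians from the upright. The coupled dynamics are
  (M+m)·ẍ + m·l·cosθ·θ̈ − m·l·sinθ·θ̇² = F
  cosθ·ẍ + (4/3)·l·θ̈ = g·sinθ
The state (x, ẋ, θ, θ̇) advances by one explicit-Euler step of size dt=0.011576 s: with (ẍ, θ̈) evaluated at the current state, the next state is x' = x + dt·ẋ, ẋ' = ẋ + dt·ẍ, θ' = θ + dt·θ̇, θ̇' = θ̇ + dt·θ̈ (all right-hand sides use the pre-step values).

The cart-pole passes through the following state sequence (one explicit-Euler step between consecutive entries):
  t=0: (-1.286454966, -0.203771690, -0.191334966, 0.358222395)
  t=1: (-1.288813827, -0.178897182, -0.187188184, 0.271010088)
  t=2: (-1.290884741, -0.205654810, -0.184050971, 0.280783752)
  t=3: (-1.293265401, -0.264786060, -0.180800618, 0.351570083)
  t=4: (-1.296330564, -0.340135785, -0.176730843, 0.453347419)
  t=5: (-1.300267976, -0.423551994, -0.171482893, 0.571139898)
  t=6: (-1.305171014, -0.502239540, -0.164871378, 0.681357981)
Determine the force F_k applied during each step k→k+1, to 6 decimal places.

step 0→1:
  ẍ = (ẋ'−ẋ)/dt = (-0.178897182−-0.203771690)/0.011576 = 2.148800
  θ̈ = (θ̇'−θ̇)/dt = (0.271010088−0.358222395)/0.011576 = -7.533890
  sinθ=-0.190170, cosθ=0.981751
  F = (M+m)·ẍ + m·l·cosθ·θ̈ − m·l·sinθ·θ̇² = 3.600463 + -0.883736 − -0.002916 = 2.719642
step 1→2:
  ẍ = (ẋ'−ẋ)/dt = (-0.205654810−-0.178897182)/0.011576 = -2.311474
  θ̈ = (θ̇'−θ̇)/dt = (0.280783752−0.271010088)/0.011576 = 0.844304
  sinθ=-0.186097, cosθ=0.982531
  F = (M+m)·ẍ + m·l·cosθ·θ̈ − m·l·sinθ·θ̇² = -3.873035 + 0.099117 − -0.001633 = -3.772285
step 2→3:
  ẍ = (ẋ'−ẋ)/dt = (-0.264786060−-0.205654810)/0.011576 = -5.108090
  θ̈ = (θ̇'−θ̇)/dt = (0.351570083−0.280783752)/0.011576 = 6.114921
  sinθ=-0.183014, cosθ=0.983110
  F = (M+m)·ẍ + m·l·cosθ·θ̈ − m·l·sinθ·θ̇² = -8.558957 + 0.718282 − -0.001724 = -7.838951
step 3→4:
  ẍ = (ẋ'−ẋ)/dt = (-0.340135785−-0.264786060)/0.011576 = -6.509133
  θ̈ = (θ̇'−θ̇)/dt = (0.453347419−0.351570083)/0.011576 = 8.792099
  sinθ=-0.179817, cosθ=0.983700
  F = (M+m)·ẍ + m·l·cosθ·θ̈ − m·l·sinθ·θ̇² = -10.906502 + 1.033373 − -0.002656 = -9.870473
step 4→5:
  ẍ = (ẋ'−ẋ)/dt = (-0.423551994−-0.340135785)/0.011576 = -7.205961
  θ̈ = (θ̇'−θ̇)/dt = (0.571139898−0.453347419)/0.011576 = 10.175577
  sinθ=-0.175812, cosθ=0.984424
  F = (M+m)·ẍ + m·l·cosθ·θ̈ − m·l·sinθ·θ̇² = -12.074086 + 1.196859 − -0.004317 = -10.872909
step 5→6:
  ẍ = (ẋ'−ẋ)/dt = (-0.502239540−-0.423551994)/0.011576 = -6.797473
  θ̈ = (θ̇'−θ̇)/dt = (0.681357981−0.571139898)/0.011576 = 9.521258
  sinθ=-0.170644, cosθ=0.985333
  F = (M+m)·ẍ + m·l·cosθ·θ̈ − m·l·sinθ·θ̇² = -11.389635 + 1.120932 − -0.006651 = -10.262052

F_0 = 2.719642 N
F_1 = -3.772285 N
F_2 = -7.838951 N
F_3 = -9.870473 N
F_4 = -10.872909 N
F_5 = -10.262052 N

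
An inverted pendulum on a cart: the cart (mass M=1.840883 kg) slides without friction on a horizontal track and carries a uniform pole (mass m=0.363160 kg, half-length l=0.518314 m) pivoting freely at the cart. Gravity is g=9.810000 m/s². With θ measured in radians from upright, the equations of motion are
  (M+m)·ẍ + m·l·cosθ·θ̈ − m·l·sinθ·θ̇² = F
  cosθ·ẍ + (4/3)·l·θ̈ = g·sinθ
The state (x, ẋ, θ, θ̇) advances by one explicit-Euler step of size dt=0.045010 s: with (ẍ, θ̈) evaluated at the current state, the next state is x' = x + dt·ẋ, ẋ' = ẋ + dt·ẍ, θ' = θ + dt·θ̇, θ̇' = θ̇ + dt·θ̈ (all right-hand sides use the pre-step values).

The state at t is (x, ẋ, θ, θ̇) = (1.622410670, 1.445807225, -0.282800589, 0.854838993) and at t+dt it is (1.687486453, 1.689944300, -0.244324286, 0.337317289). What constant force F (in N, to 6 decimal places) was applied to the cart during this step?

F = 9.914955 N

ẍ = (ẋ'−ẋ)/dt = (1.689944300−1.445807225)/0.045010 = 5.424063
θ̈ = (θ̇'−θ̇)/dt = (0.337317289−0.854838993)/0.045010 = -11.497927
sinθ=-0.279046, cosθ=0.960278
F = (M+m)·ẍ + m·l·cosθ·θ̈ − m·l·sinθ·θ̇² = 11.954868 + -2.078296 − -0.038383 = 9.914955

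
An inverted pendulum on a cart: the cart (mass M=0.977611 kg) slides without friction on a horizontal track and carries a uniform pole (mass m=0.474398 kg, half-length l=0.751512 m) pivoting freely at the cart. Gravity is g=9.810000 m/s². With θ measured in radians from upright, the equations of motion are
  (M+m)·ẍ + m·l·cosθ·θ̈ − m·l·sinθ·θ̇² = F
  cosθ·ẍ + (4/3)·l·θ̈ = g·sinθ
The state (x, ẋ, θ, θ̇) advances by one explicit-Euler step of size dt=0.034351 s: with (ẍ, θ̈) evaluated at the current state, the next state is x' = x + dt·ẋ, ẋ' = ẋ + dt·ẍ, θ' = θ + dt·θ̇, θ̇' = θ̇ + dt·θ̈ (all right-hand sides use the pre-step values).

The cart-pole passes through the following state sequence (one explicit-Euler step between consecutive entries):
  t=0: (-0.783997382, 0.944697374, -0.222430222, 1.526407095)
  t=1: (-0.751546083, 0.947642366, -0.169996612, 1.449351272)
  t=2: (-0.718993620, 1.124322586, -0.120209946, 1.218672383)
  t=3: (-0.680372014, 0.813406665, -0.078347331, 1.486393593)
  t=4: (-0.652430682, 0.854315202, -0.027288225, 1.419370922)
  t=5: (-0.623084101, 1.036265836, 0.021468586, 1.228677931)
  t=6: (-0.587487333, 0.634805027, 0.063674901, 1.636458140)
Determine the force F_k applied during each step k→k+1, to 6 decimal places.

F_0 = -0.472304 N
F_1 = 5.235315 N
F_2 = -10.320326 N
F_3 = 1.097375 N
F_4 = 5.732217 N
F_5 = -12.749993 N

step 0→1:
  ẍ = (ẋ'−ẋ)/dt = (0.947642366−0.944697374)/0.034351 = 0.085732
  θ̈ = (θ̇'−θ̇)/dt = (1.449351272−1.526407095)/0.034351 = -2.243190
  sinθ=-0.220601, cosθ=0.975364
  F = (M+m)·ẍ + m·l·cosθ·θ̈ − m·l·sinθ·θ̇² = 0.124484 + -0.780031 − -0.183243 = -0.472304
step 1→2:
  ẍ = (ẋ'−ẋ)/dt = (1.124322586−0.947642366)/0.034351 = 5.143379
  θ̈ = (θ̇'−θ̇)/dt = (1.218672383−1.449351272)/0.034351 = -6.715347
  sinθ=-0.169179, cosθ=0.985585
  F = (M+m)·ẍ + m·l·cosθ·θ̈ − m·l·sinθ·θ̇² = 7.468233 + -2.359617 − -0.126699 = 5.235315
step 2→3:
  ẍ = (ẋ'−ẋ)/dt = (0.813406665−1.124322586)/0.034351 = -9.051146
  θ̈ = (θ̇'−θ̇)/dt = (1.486393593−1.218672383)/0.034351 = 7.793695
  sinθ=-0.119921, cosθ=0.992783
  F = (M+m)·ẍ + m·l·cosθ·θ̈ − m·l·sinθ·θ̇² = -13.142346 + 2.758524 − -0.063496 = -10.320326
step 3→4:
  ẍ = (ẋ'−ẋ)/dt = (0.854315202−0.813406665)/0.034351 = 1.190898
  θ̈ = (θ̇'−θ̇)/dt = (1.419370922−1.486393593)/0.034351 = -1.951113
  sinθ=-0.078267, cosθ=0.996932
  F = (M+m)·ẍ + m·l·cosθ·θ̈ − m·l·sinθ·θ̇² = 1.729195 + -0.693469 − -0.061649 = 1.097375
step 4→5:
  ẍ = (ẋ'−ẋ)/dt = (1.036265836−0.854315202)/0.034351 = 5.296807
  θ̈ = (θ̇'−θ̇)/dt = (1.228677931−1.419370922)/0.034351 = -5.551308
  sinθ=-0.027285, cosθ=0.999628
  F = (M+m)·ẍ + m·l·cosθ·θ̈ − m·l·sinθ·θ̇² = 7.691012 + -1.978392 − -0.019597 = 5.732217
step 5→6:
  ẍ = (ẋ'−ẋ)/dt = (0.634805027−1.036265836)/0.034351 = -11.687020
  θ̈ = (θ̇'−θ̇)/dt = (1.636458140−1.228677931)/0.034351 = 11.870985
  sinθ=0.021467, cosθ=0.999770
  F = (M+m)·ẍ + m·l·cosθ·θ̈ − m·l·sinθ·θ̇² = -16.969658 + 4.231218 − 0.011554 = -12.749993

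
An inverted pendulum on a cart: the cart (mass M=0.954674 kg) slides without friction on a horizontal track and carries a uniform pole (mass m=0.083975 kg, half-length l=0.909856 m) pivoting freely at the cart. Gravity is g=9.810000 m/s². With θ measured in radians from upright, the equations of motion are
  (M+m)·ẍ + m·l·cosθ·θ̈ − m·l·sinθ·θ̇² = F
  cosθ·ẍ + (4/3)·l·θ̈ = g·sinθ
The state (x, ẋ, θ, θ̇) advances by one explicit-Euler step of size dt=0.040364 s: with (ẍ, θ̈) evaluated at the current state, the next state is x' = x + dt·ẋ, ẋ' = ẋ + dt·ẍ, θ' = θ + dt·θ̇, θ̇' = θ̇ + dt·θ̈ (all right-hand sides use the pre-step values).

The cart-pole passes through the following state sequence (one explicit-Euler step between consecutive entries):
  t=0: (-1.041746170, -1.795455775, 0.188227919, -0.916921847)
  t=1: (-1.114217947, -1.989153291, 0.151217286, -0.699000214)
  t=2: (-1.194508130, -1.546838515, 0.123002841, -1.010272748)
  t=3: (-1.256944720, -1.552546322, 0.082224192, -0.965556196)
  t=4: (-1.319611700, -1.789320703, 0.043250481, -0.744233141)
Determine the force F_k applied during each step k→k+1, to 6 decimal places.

F_0 = -4.591038 N
F_1 = 10.793563 N
F_2 = -0.072437 N
F_3 = -5.681016 N

step 0→1:
  ẍ = (ẋ'−ẋ)/dt = (-1.989153291−-1.795455775)/0.040364 = -4.798769
  θ̈ = (θ̇'−θ̇)/dt = (-0.699000214−-0.916921847)/0.040364 = 5.398911
  sinθ=0.187118, cosθ=0.982337
  F = (M+m)·ẍ + m·l·cosθ·θ̈ − m·l·sinθ·θ̇² = -4.984237 + 0.405219 − 0.012020 = -4.591038
step 1→2:
  ẍ = (ẋ'−ẋ)/dt = (-1.546838515−-1.989153291)/0.040364 = 10.958150
  θ̈ = (θ̇'−θ̇)/dt = (-1.010272748−-0.699000214)/0.040364 = -7.711637
  sinθ=0.150642, cosθ=0.988588
  F = (M+m)·ẍ + m·l·cosθ·θ̈ − m·l·sinθ·θ̇² = 11.381672 + -0.582485 − 0.005624 = 10.793563
step 2→3:
  ẍ = (ẋ'−ẋ)/dt = (-1.552546322−-1.546838515)/0.040364 = -0.141408
  θ̈ = (θ̇'−θ̇)/dt = (-0.965556196−-1.010272748)/0.040364 = 1.107833
  sinθ=0.122693, cosθ=0.992445
  F = (M+m)·ẍ + m·l·cosθ·θ̈ − m·l·sinθ·θ̇² = -0.146874 + 0.084005 − 0.009568 = -0.072437
step 3→4:
  ẍ = (ẋ'−ẋ)/dt = (-1.789320703−-1.552546322)/0.040364 = -5.865979
  θ̈ = (θ̇'−θ̇)/dt = (-0.744233141−-0.965556196)/0.040364 = 5.483179
  sinθ=0.082132, cosθ=0.996621
  F = (M+m)·ẍ + m·l·cosθ·θ̈ − m·l·sinθ·θ̇² = -6.092693 + 0.417528 − 0.005850 = -5.681016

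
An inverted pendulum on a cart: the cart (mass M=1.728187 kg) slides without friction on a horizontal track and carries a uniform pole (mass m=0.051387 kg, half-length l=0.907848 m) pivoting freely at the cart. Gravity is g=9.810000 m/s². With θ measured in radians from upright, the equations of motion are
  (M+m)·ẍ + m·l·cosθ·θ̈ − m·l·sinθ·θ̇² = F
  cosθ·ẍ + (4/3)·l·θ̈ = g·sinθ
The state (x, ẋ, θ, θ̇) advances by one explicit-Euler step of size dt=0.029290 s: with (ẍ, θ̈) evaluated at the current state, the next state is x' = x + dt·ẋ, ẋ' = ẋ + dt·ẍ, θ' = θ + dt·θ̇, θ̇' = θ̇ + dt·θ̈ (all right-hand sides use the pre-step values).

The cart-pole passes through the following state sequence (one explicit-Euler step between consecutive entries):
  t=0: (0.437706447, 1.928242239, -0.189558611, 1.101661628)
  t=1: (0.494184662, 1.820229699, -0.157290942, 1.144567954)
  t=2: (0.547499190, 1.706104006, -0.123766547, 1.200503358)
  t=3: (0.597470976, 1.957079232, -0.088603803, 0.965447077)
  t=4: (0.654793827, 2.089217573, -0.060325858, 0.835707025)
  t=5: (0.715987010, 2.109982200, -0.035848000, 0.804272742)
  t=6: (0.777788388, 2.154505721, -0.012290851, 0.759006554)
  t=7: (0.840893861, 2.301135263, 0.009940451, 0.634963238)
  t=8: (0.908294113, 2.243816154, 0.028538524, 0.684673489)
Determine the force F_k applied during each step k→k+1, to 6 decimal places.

step 0→1:
  ẍ = (ẋ'−ẋ)/dt = (1.820229699−1.928242239)/0.029290 = -3.687693
  θ̈ = (θ̇'−θ̇)/dt = (1.144567954−1.101661628)/0.029290 = 1.464880
  sinθ=-0.188425, cosθ=0.982087
  F = (M+m)·ẍ + m·l·cosθ·θ̈ − m·l·sinθ·θ̇² = -6.562523 + 0.067115 − -0.010668 = -6.484740
step 1→2:
  ẍ = (ẋ'−ẋ)/dt = (1.706104006−1.820229699)/0.029290 = -3.896405
  θ̈ = (θ̇'−θ̇)/dt = (1.200503358−1.144567954)/0.029290 = 1.909710
  sinθ=-0.156643, cosθ=0.987655
  F = (M+m)·ẍ + m·l·cosθ·θ̈ − m·l·sinθ·θ̇² = -6.933940 + 0.087991 − -0.009573 = -6.836376
step 2→3:
  ẍ = (ẋ'−ẋ)/dt = (1.957079232−1.706104006)/0.029290 = 8.568632
  θ̈ = (θ̇'−θ̇)/dt = (0.965447077−1.200503358)/0.029290 = -8.025138
  sinθ=-0.123451, cosθ=0.992351
  F = (M+m)·ẍ + m·l·cosθ·θ̈ − m·l·sinθ·θ̇² = 15.248514 + -0.371522 − -0.008300 = 14.885293
step 3→4:
  ẍ = (ẋ'−ẋ)/dt = (2.089217573−1.957079232)/0.029290 = 4.511381
  θ̈ = (θ̇'−θ̇)/dt = (0.835707025−0.965447077)/0.029290 = -4.429500
  sinθ=-0.088488, cosθ=0.996077
  F = (M+m)·ẍ + m·l·cosθ·θ̈ − m·l·sinθ·θ̇² = 8.028336 + -0.205833 − -0.003848 = 7.826351
step 4→5:
  ẍ = (ẋ'−ẋ)/dt = (2.109982200−2.089217573)/0.029290 = 0.708932
  θ̈ = (θ̇'−θ̇)/dt = (0.804272742−0.835707025)/0.029290 = -1.073209
  sinθ=-0.060289, cosθ=0.998181
  F = (M+m)·ẍ + m·l·cosθ·θ̈ − m·l·sinθ·θ̇² = 1.261597 + -0.049976 − -0.001964 = 1.213586
step 5→6:
  ẍ = (ẋ'−ẋ)/dt = (2.154505721−2.109982200)/0.029290 = 1.520093
  θ̈ = (θ̇'−θ̇)/dt = (0.759006554−0.804272742)/0.029290 = -1.545449
  sinθ=-0.035840, cosθ=0.999358
  F = (M+m)·ẍ + m·l·cosθ·θ̈ − m·l·sinθ·θ̇² = 2.705118 + -0.072051 − -0.001082 = 2.634148
step 6→7:
  ẍ = (ẋ'−ẋ)/dt = (2.301135263−2.154505721)/0.029290 = 5.006130
  θ̈ = (θ̇'−θ̇)/dt = (0.634963238−0.759006554)/0.029290 = -4.235006
  sinθ=-0.012291, cosθ=0.999924
  F = (M+m)·ẍ + m·l·cosθ·θ̈ − m·l·sinθ·θ̇² = 8.908778 + -0.197555 − -0.000330 = 8.711554
step 7→8:
  ẍ = (ẋ'−ẋ)/dt = (2.243816154−2.301135263)/0.029290 = -1.956952
  θ̈ = (θ̇'−θ̇)/dt = (0.684673489−0.634963238)/0.029290 = 1.697175
  sinθ=0.009940, cosθ=0.999951
  F = (M+m)·ẍ + m·l·cosθ·θ̈ − m·l·sinθ·θ̇² = -3.482540 + 0.079172 − 0.000187 = -3.403555

F_0 = -6.484740 N
F_1 = -6.836376 N
F_2 = 14.885293 N
F_3 = 7.826351 N
F_4 = 1.213586 N
F_5 = 2.634148 N
F_6 = 8.711554 N
F_7 = -3.403555 N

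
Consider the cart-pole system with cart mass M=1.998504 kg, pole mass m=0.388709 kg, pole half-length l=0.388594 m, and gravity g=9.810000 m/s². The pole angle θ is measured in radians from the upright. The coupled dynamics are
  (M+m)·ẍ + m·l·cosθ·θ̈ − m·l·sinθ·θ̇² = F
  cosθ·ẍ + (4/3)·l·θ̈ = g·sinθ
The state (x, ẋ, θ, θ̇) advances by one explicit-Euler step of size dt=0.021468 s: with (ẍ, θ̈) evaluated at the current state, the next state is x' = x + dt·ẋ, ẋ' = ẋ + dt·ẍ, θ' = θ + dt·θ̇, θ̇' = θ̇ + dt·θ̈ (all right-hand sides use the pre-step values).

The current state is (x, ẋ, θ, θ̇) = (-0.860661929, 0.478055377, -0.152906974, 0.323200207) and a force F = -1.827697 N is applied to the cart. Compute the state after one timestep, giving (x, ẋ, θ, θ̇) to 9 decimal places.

(-0.850399036, 0.463764286, -0.145968512, 0.288550896)

sinθ=-0.152311829, cosθ=0.988332488
temp = (F + m·l·θ̇²·sinθ)/(M+m) = (-1.827697 + -0.002403242)/2.387213 = -0.766626289
θ̈ = (g·sinθ − cosθ·temp)/(l·(4/3 − m·cos²θ/(M+m))) = -1.613998078
ẍ = temp − m·l·θ̈·cosθ/(M+m) = -0.665692726
Euler: x'=-0.860661929+0.021468·0.478055377=-0.850399036, ẋ'=0.478055377+0.021468·-0.665692726=0.463764286
       θ'=-0.152906974+0.021468·0.323200207=-0.145968512, θ̇'=0.323200207+0.021468·-1.613998078=0.288550896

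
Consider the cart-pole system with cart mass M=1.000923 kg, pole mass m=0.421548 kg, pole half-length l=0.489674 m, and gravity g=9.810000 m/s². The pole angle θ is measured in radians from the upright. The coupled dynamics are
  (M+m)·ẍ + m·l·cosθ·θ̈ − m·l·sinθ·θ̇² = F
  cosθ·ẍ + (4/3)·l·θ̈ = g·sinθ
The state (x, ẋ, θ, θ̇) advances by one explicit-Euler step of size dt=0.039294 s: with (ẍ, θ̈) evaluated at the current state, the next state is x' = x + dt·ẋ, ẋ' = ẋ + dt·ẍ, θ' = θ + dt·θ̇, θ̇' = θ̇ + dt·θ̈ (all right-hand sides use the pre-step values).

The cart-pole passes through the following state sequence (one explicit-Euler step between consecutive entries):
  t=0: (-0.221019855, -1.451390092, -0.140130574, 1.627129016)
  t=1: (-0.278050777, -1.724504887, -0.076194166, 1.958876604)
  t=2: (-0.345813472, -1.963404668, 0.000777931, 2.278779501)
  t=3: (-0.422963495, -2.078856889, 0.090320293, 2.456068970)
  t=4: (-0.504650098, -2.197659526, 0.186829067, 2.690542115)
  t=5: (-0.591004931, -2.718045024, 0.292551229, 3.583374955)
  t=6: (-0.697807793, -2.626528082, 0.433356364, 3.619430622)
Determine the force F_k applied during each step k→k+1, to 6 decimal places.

F_0 = -8.084950 N
F_1 = -6.912397 N
F_2 = -3.248942 N
F_3 = -3.186329 N
F_4 = -14.507231 N
F_5 = 2.729928 N

step 0→1:
  ẍ = (ẋ'−ẋ)/dt = (-1.724504887−-1.451390092)/0.039294 = -6.950547
  θ̈ = (θ̇'−θ̇)/dt = (1.958876604−1.627129016)/0.039294 = 8.442703
  sinθ=-0.139672, cosθ=0.990198
  F = (M+m)·ẍ + m·l·cosθ·θ̈ − m·l·sinθ·θ̇² = -9.886952 + 1.725669 − -0.076332 = -8.084950
step 1→2:
  ẍ = (ẋ'−ẋ)/dt = (-1.963404668−-1.724504887)/0.039294 = -6.079803
  θ̈ = (θ̇'−θ̇)/dt = (2.278779501−1.958876604)/0.039294 = 8.141266
  sinθ=-0.076120, cosθ=0.997099
  F = (M+m)·ẍ + m·l·cosθ·θ̈ − m·l·sinθ·θ̇² = -8.648344 + 1.675653 − -0.060293 = -6.912397
step 2→3:
  ẍ = (ẋ'−ẋ)/dt = (-2.078856889−-1.963404668)/0.039294 = -2.938164
  θ̈ = (θ̇'−θ̇)/dt = (2.456068970−2.278779501)/0.039294 = 4.511871
  sinθ=0.000778, cosθ=1.000000
  F = (M+m)·ẍ + m·l·cosθ·θ̈ − m·l·sinθ·θ̇² = -4.179453 + 0.931345 − 0.000834 = -3.248942
step 3→4:
  ẍ = (ẋ'−ẋ)/dt = (-2.197659526−-2.078856889)/0.039294 = -3.023429
  θ̈ = (θ̇'−θ̇)/dt = (2.690542115−2.456068970)/0.039294 = 5.967149
  sinθ=0.090198, cosθ=0.995924
  F = (M+m)·ẍ + m·l·cosθ·θ̈ − m·l·sinθ·θ̇² = -4.300741 + 1.226725 − 0.112313 = -3.186329
step 4→5:
  ẍ = (ẋ'−ẋ)/dt = (-2.718045024−-2.197659526)/0.039294 = -13.243383
  θ̈ = (θ̇'−θ̇)/dt = (3.583374955−2.690542115)/0.039294 = 22.721862
  sinθ=0.185744, cosθ=0.982598
  F = (M+m)·ẍ + m·l·cosθ·θ̈ − m·l·sinθ·θ̇² = -18.838328 + 4.608652 − 0.277555 = -14.507231
step 5→6:
  ẍ = (ẋ'−ẋ)/dt = (-2.626528082−-2.718045024)/0.039294 = 2.329031
  θ̈ = (θ̇'−θ̇)/dt = (3.619430622−3.583374955)/0.039294 = 0.917587
  sinθ=0.288396, cosθ=0.957511
  F = (M+m)·ẍ + m·l·cosθ·θ̈ − m·l·sinθ·θ̇² = 3.312979 + 0.181362 − 0.764413 = 2.729928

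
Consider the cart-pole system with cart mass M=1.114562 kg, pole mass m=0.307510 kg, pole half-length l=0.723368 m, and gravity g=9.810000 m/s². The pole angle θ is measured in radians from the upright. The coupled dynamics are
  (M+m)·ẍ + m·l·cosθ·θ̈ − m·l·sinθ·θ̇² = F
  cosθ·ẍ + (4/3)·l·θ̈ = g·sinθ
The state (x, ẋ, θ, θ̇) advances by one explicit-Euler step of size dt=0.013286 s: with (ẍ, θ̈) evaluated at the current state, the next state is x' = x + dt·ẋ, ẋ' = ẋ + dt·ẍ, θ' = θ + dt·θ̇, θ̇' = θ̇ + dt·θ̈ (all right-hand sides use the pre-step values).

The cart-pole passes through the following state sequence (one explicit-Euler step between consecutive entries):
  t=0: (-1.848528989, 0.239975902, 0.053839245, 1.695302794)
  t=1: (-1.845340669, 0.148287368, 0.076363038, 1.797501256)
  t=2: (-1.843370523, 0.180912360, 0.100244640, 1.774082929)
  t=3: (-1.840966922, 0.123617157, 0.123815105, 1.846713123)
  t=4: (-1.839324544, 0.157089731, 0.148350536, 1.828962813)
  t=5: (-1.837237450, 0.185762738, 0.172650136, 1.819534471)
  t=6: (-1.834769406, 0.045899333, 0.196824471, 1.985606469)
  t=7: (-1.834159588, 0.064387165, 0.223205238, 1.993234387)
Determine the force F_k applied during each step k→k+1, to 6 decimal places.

F_0 = -8.139726 N
F_1 = 3.046256 N
F_2 = -4.992761 N
F_3 = 3.194150 N
F_4 = 2.802922 N
F_5 = -12.357700 N
F_6 = 1.932593 N

step 0→1:
  ẍ = (ẋ'−ẋ)/dt = (0.148287368−0.239975902)/0.013286 = -6.901139
  θ̈ = (θ̇'−θ̇)/dt = (1.797501256−1.695302794)/0.013286 = 7.692192
  sinθ=0.053813, cosθ=0.998551
  F = (M+m)·ẍ + m·l·cosθ·θ̈ − m·l·sinθ·θ̇² = -9.813917 + 1.708594 − 0.034403 = -8.139726
step 1→2:
  ẍ = (ẋ'−ẋ)/dt = (0.180912360−0.148287368)/0.013286 = 2.455592
  θ̈ = (θ̇'−θ̇)/dt = (1.774082929−1.797501256)/0.013286 = -1.762632
  sinθ=0.076289, cosθ=0.997086
  F = (M+m)·ẍ + m·l·cosθ·θ̈ − m·l·sinθ·θ̇² = 3.492028 + -0.390942 − 0.054830 = 3.046256
step 2→3:
  ẍ = (ẋ'−ẋ)/dt = (0.123617157−0.180912360)/0.013286 = -4.312449
  θ̈ = (θ̇'−θ̇)/dt = (1.846713123−1.774082929)/0.013286 = 5.466671
  sinθ=0.100077, cosθ=0.994980
  F = (M+m)·ẍ + m·l·cosθ·θ̈ − m·l·sinθ·θ̇² = -6.132614 + 1.209917 − 0.070065 = -4.992761
step 3→4:
  ẍ = (ẋ'−ẋ)/dt = (0.157089731−0.123617157)/0.013286 = 2.519387
  θ̈ = (θ̇'−θ̇)/dt = (1.828962813−1.846713123)/0.013286 = -1.336016
  sinθ=0.123499, cosθ=0.992345
  F = (M+m)·ẍ + m·l·cosθ·θ̈ − m·l·sinθ·θ̇² = 3.582750 + -0.294912 − 0.093687 = 3.194150
step 4→5:
  ẍ = (ẋ'−ẋ)/dt = (0.185762738−0.157089731)/0.013286 = 2.158137
  θ̈ = (θ̇'−θ̇)/dt = (1.819534471−1.828962813)/0.013286 = -0.709645
  sinθ=0.147807, cosθ=0.989016
  F = (M+m)·ẍ + m·l·cosθ·θ̈ − m·l·sinθ·θ̇² = 3.069026 + -0.156122 − 0.109982 = 2.802922
step 5→6:
  ẍ = (ẋ'−ẋ)/dt = (0.045899333−0.185762738)/0.013286 = -10.527127
  θ̈ = (θ̇'−θ̇)/dt = (1.985606469−1.819534471)/0.013286 = 12.499774
  sinθ=0.171794, cosθ=0.985133
  F = (M+m)·ẍ + m·l·cosθ·θ̈ − m·l·sinθ·θ̇² = -14.970332 + 2.739148 − 0.126516 = -12.357700
step 6→7:
  ẍ = (ẋ'−ẋ)/dt = (0.064387165−0.045899333)/0.013286 = 1.391527
  θ̈ = (θ̇'−θ̇)/dt = (1.993234387−1.985606469)/0.013286 = 0.574132
  sinθ=0.195556, cosθ=0.980693
  F = (M+m)·ẍ + m·l·cosθ·θ̈ − m·l·sinθ·θ̇² = 1.978852 + 0.125246 − 0.171505 = 1.932593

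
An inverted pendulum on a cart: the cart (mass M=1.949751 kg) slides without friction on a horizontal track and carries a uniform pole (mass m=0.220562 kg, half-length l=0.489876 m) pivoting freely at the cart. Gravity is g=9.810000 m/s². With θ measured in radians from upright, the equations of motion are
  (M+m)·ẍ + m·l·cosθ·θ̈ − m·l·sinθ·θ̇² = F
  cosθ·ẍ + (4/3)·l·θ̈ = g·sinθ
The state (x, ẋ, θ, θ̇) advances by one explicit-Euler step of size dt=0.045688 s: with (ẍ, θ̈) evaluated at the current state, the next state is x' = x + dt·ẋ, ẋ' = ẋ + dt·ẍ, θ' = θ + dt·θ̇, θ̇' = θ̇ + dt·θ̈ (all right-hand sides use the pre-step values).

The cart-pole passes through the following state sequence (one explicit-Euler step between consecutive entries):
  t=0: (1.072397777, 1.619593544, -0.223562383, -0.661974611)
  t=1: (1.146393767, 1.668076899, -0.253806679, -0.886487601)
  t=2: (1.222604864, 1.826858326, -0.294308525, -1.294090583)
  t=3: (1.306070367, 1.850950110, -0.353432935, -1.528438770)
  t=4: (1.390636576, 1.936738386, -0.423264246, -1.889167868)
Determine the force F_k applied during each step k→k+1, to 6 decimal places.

F_0 = 1.795858 N
F_1 = 6.630837 N
F_2 = 0.666535 N
F_3 = 3.362196 N

step 0→1:
  ẍ = (ẋ'−ẋ)/dt = (1.668076899−1.619593544)/0.045688 = 1.061184
  θ̈ = (θ̇'−θ̇)/dt = (-0.886487601−-0.661974611)/0.045688 = -4.914047
  sinθ=-0.221705, cosθ=0.975114
  F = (M+m)·ẍ + m·l·cosθ·θ̈ − m·l·sinθ·θ̇² = 2.303101 + -0.517740 − -0.010497 = 1.795858
step 1→2:
  ẍ = (ẋ'−ẋ)/dt = (1.826858326−1.668076899)/0.045688 = 3.475342
  θ̈ = (θ̇'−θ̇)/dt = (-1.294090583−-0.886487601)/0.045688 = -8.921445
  sinθ=-0.251090, cosθ=0.967964
  F = (M+m)·ẍ + m·l·cosθ·θ̈ − m·l·sinθ·θ̇² = 7.542580 + -0.933063 − -0.021320 = 6.630837
step 2→3:
  ẍ = (ẋ'−ẋ)/dt = (1.850950110−1.826858326)/0.045688 = 0.527311
  θ̈ = (θ̇'−θ̇)/dt = (-1.528438770−-1.294090583)/0.045688 = -5.129316
  sinθ=-0.290078, cosθ=0.957003
  F = (M+m)·ẍ + m·l·cosθ·θ̈ − m·l·sinθ·θ̇² = 1.144430 + -0.530383 − -0.052488 = 0.666535
step 3→4:
  ẍ = (ẋ'−ẋ)/dt = (1.936738386−1.850950110)/0.045688 = 1.877698
  θ̈ = (θ̇'−θ̇)/dt = (-1.889167868−-1.528438770)/0.045688 = -7.895489
  sinθ=-0.346121, cosθ=0.938190
  F = (M+m)·ẍ + m·l·cosθ·θ̈ − m·l·sinθ·θ̇² = 4.075193 + -0.800362 − -0.087366 = 3.362196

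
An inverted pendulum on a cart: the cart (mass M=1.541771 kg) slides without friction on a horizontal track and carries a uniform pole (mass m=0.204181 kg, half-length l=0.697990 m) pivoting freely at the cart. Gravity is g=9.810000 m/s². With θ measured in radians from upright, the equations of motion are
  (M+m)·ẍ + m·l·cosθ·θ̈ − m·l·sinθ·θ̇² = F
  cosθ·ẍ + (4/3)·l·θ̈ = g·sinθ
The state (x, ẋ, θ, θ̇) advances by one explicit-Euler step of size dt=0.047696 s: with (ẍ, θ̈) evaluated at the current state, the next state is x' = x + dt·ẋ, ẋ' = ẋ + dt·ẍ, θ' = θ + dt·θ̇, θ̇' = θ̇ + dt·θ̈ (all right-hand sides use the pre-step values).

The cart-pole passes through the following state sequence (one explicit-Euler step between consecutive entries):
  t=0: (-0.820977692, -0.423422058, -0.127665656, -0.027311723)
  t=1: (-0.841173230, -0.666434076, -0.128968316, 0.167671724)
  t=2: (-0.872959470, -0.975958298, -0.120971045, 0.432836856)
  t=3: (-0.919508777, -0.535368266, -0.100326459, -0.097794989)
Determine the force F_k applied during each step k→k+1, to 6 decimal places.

F_0 = -8.317773 N
F_1 = -10.544141 N
F_2 = 14.557441 N

step 0→1:
  ẍ = (ẋ'−ẋ)/dt = (-0.666434076−-0.423422058)/0.047696 = -5.095019
  θ̈ = (θ̇'−θ̇)/dt = (0.167671724−-0.027311723)/0.047696 = 4.088046
  sinθ=-0.127319, cosθ=0.991862
  F = (M+m)·ẍ + m·l·cosθ·θ̈ − m·l·sinθ·θ̇² = -8.895658 + 0.577872 − -0.000014 = -8.317773
step 1→2:
  ẍ = (ẋ'−ẋ)/dt = (-0.975958298−-0.666434076)/0.047696 = -6.489522
  θ̈ = (θ̇'−θ̇)/dt = (0.432836856−0.167671724)/0.047696 = 5.559484
  sinθ=-0.128611, cosθ=0.991695
  F = (M+m)·ẍ + m·l·cosθ·θ̈ − m·l·sinθ·θ̇² = -11.330393 + 0.785737 − -0.000515 = -10.544141
step 2→3:
  ẍ = (ẋ'−ẋ)/dt = (-0.535368266−-0.975958298)/0.047696 = 9.237463
  θ̈ = (θ̇'−θ̇)/dt = (-0.097794989−0.432836856)/0.047696 = -11.125290
  sinθ=-0.120676, cosθ=0.992692
  F = (M+m)·ẍ + m·l·cosθ·θ̈ − m·l·sinθ·θ̇² = 16.128167 + -1.573948 − -0.003222 = 14.557441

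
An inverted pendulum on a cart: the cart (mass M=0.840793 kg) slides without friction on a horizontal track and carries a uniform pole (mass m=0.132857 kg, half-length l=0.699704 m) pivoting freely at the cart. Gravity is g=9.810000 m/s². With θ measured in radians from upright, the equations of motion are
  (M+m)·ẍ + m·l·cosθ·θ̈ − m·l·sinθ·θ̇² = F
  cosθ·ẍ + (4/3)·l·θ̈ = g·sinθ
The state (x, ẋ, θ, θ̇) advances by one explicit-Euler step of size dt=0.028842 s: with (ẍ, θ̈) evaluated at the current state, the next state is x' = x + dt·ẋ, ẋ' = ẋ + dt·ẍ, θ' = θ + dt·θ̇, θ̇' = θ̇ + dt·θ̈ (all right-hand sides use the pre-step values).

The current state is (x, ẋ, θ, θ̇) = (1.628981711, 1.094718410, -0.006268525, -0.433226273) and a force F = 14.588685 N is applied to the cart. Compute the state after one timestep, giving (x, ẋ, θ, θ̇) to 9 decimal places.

sinθ=-0.006268484, cosθ=0.999980353
temp = (F + m·l·θ̇²·sinθ)/(M+m) = (14.588685 + -0.000109368)/0.973650 = 14.983387903
θ̈ = (g·sinθ − cosθ·temp)/(l·(4/3 − m·cos²θ/(M+m))) = -17.964414801
ẍ = temp − m·l·θ̈·cosθ/(M+m) = 16.698531442
Euler: x'=1.628981711+0.028842·1.094718410=1.660555579, ẋ'=1.094718410+0.028842·16.698531442=1.576337454
       θ'=-0.006268525+0.028842·-0.433226273=-0.018763637, θ̇'=-0.433226273+0.028842·-17.964414801=-0.951355925

(1.660555579, 1.576337454, -0.018763637, -0.951355925)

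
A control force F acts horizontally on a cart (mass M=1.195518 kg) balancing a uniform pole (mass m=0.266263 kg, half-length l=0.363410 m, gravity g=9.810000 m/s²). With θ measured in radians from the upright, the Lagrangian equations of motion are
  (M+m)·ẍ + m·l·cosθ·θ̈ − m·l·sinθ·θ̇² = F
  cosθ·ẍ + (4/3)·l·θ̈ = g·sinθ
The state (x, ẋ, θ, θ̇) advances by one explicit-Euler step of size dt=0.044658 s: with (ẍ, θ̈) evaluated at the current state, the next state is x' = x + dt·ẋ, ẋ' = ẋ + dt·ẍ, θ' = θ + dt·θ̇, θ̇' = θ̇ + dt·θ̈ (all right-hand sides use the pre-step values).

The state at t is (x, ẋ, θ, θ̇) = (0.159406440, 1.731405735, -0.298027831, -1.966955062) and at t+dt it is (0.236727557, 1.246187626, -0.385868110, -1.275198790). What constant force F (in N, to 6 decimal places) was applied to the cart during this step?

ẍ = (ẋ'−ẋ)/dt = (1.246187626−1.731405735)/0.044658 = -10.865200
θ̈ = (θ̇'−θ̇)/dt = (-1.275198790−-1.966955062)/0.044658 = 15.490086
sinθ=-0.293636, cosθ=0.955917
F = (M+m)·ẍ + m·l·cosθ·θ̈ − m·l·sinθ·θ̇² = -15.882543 + 1.432788 − -0.109927 = -14.339828

F = -14.339828 N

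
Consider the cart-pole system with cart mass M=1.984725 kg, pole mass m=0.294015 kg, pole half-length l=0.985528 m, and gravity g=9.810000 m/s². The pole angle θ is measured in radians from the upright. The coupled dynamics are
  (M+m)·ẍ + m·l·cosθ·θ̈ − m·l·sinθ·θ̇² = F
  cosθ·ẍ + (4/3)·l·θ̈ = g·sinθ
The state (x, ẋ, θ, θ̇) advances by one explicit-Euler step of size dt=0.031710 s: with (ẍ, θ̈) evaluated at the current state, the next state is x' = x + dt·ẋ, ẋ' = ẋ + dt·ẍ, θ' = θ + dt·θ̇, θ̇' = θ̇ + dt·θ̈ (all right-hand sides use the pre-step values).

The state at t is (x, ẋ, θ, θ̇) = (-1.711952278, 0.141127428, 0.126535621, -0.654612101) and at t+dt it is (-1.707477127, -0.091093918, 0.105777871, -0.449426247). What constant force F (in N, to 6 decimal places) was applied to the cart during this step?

F = -14.843571 N

ẍ = (ẋ'−ẋ)/dt = (-0.091093918−0.141127428)/0.031710 = -7.323284
θ̈ = (θ̇'−θ̇)/dt = (-0.449426247−-0.654612101)/0.031710 = 6.470699
sinθ=0.126198, cosθ=0.992005
F = (M+m)·ẍ + m·l·cosθ·θ̈ − m·l·sinθ·θ̇² = -16.687861 + 1.859960 − 0.015670 = -14.843571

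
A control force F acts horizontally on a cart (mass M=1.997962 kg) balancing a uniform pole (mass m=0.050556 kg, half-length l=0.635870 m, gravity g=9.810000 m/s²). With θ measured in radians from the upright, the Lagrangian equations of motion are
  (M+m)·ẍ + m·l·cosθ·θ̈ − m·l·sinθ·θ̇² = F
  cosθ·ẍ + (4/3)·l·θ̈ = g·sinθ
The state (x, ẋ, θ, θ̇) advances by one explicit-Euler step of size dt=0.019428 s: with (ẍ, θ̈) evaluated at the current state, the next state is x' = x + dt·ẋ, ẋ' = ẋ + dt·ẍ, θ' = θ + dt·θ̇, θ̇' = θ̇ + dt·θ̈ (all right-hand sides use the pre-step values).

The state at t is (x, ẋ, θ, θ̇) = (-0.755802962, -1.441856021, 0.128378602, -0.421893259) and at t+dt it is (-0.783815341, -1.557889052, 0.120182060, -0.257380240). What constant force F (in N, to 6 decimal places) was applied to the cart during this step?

ẍ = (ẋ'−ẋ)/dt = (-1.557889052−-1.441856021)/0.019428 = -5.972464
θ̈ = (θ̇'−θ̇)/dt = (-0.257380240−-0.421893259)/0.019428 = 8.467831
sinθ=0.128026, cosθ=0.991771
F = (M+m)·ẍ + m·l·cosθ·θ̈ − m·l·sinθ·θ̇² = -12.234700 + 0.269976 − 0.000733 = -11.965457

F = -11.965457 N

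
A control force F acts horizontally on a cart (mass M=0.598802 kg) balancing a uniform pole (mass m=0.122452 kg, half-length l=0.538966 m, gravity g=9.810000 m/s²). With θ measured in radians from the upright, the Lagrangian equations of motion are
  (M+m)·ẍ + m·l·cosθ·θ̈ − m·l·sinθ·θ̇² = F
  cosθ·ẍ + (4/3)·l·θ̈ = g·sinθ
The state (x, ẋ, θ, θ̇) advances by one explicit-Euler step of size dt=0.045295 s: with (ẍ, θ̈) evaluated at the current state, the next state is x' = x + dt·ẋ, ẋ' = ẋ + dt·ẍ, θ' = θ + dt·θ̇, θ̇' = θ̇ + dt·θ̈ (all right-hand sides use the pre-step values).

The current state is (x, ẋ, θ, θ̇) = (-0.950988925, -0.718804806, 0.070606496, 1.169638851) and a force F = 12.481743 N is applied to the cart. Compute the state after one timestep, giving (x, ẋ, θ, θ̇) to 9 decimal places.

sinθ=0.070547845, cosθ=0.997508397
temp = (F + m·l·θ̇²·sinθ)/(M+m) = (12.481743 + 0.006369635)/0.721254 = 17.314444891
θ̈ = (g·sinθ − cosθ·temp)/(l·(4/3 − m·cos²θ/(M+m))) = -26.418011231
ẍ = temp − m·l·θ̈·cosθ/(M+m) = 19.725769608
Euler: x'=-0.950988925+0.045295·-0.718804806=-0.983547189, ẋ'=-0.718804806+0.045295·19.725769608=0.174673928
       θ'=0.070606496+0.045295·1.169638851=0.123585288, θ̇'=1.169638851+0.045295·-26.418011231=-0.026964968

(-0.983547189, 0.174673928, 0.123585288, -0.026964968)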